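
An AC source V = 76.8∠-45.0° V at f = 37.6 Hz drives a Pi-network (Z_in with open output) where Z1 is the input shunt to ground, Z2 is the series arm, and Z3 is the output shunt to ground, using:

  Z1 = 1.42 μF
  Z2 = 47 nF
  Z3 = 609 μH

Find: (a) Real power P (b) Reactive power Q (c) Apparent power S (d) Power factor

Step 1 — Angular frequency: ω = 2π·f = 2π·37.6 = 236.2 rad/s.
Step 2 — Component impedances:
  Z1: Z = 1/(jωC) = -j/(ω·C) = 0 - j2981 Ω
  Z2: Z = 1/(jωC) = -j/(ω·C) = 0 - j9.006e+04 Ω
  Z3: Z = jωL = j·236.2·0.000609 = 0 + j0.1439 Ω
Step 3 — With open output, the series arm Z2 and the output shunt Z3 appear in series to ground: Z2 + Z3 = 0 - j9.006e+04 Ω.
Step 4 — Parallel with input shunt Z1: Z_in = Z1 || (Z2 + Z3) = 0 - j2885 Ω = 2885∠-90.0° Ω.
Step 5 — Source phasor: V = 76.8∠-45.0° V = 54.31 - j54.31 V.
Step 6 — Current: I = V / Z = 0.01882 + j0.01882 A = 0.02662∠45.0° A.
Step 7 — Complex power: S = V·I* = 0 - j2.044 VA.
Step 8 — Real power: P = Re(S) = 0 W.
Step 9 — Reactive power: Q = Im(S) = -2.044 VAR.
Step 10 — Apparent power: |S| = 2.044 VA.
Step 11 — Power factor: PF = P/|S| = 0 (leading).

(a) P = 0 W  (b) Q = -2.044 VAR  (c) S = 2.044 VA  (d) PF = 0 (leading)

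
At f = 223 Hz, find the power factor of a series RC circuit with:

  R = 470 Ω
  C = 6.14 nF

Step 1 — Angular frequency: ω = 2π·f = 2π·223 = 1401 rad/s.
Step 2 — Component impedances:
  R: Z = R = 470 Ω
  C: Z = 1/(jωC) = -j/(ω·C) = 0 - j1.162e+05 Ω
Step 3 — Series combination: Z_total = R + C = 470 - j1.162e+05 Ω = 1.162e+05∠-89.8° Ω.
Step 4 — Power factor: PF = cos(φ) = Re(Z)/|Z| = 470/1.1624e+05 = 0.004043.
Step 5 — Type: Im(Z) = -1.162e+05 ⇒ leading (phase φ = -89.8°).

PF = 0.004043 (leading, φ = -89.8°)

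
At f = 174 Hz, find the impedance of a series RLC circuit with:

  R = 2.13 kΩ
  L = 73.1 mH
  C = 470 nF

Step 1 — Angular frequency: ω = 2π·f = 2π·174 = 1093 rad/s.
Step 2 — Component impedances:
  R: Z = R = 2130 Ω
  L: Z = jωL = j·1093·0.0731 = 0 + j79.92 Ω
  C: Z = 1/(jωC) = -j/(ω·C) = 0 - j1946 Ω
Step 3 — Series combination: Z_total = R + L + C = 2130 - j1866 Ω = 2832∠-41.2° Ω.

Z = 2130 - j1866 Ω = 2832∠-41.2° Ω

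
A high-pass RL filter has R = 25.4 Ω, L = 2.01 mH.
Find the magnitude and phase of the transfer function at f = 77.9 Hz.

Step 1 — Angular frequency: ω = 2π·77.9 = 489.5 rad/s.
Step 2 — Transfer function: H(jω) = jωL/(R + jωL).
Step 3 — Numerator jωL = j·0.9838; denominator R + jωL = 25.4 + j0.9838.
Step 4 — H = 0.001498 + j0.03867.
Step 5 — Magnitude: |H| = 0.0387 (-28.2 dB); phase: φ = 87.8°.

|H| = 0.0387 (-28.2 dB), φ = 87.8°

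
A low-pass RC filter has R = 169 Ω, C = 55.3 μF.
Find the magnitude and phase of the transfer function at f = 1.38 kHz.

Step 1 — Angular frequency: ω = 2π·1380 = 8671 rad/s.
Step 2 — Transfer function: H(jω) = 1/(1 + jωRC).
Step 3 — Denominator: 1 + jωRC = 1 + j·8671·169·5.53e-05 = 1 + j81.03.
Step 4 — H = 0.0001523 - j0.01234.
Step 5 — Magnitude: |H| = 0.01234 (-38.2 dB); phase: φ = -89.3°.

|H| = 0.01234 (-38.2 dB), φ = -89.3°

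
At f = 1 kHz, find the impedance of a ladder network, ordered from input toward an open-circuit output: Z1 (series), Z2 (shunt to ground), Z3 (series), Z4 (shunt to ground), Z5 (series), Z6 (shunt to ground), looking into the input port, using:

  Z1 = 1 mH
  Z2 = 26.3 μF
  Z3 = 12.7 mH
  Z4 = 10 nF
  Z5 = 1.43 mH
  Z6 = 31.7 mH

Step 1 — Angular frequency: ω = 2π·f = 2π·1000 = 6283 rad/s.
Step 2 — Component impedances:
  Z1: Z = jωL = j·6283·0.001 = 0 + j6.283 Ω
  Z2: Z = 1/(jωC) = -j/(ω·C) = 0 - j6.052 Ω
  Z3: Z = jωL = j·6283·0.0127 = 0 + j79.8 Ω
  Z4: Z = 1/(jωC) = -j/(ω·C) = 0 - j1.592e+04 Ω
  Z5: Z = jωL = j·6283·0.00143 = 0 + j8.985 Ω
  Z6: Z = jωL = j·6283·0.0317 = 0 + j199.2 Ω
Step 3 — Ladder network (open output): work backward from the far end, alternating series and parallel combinations. Z_in = 0 + j0.103 Ω = 0.103∠90.0° Ω.

Z = 0 + j0.103 Ω = 0.103∠90.0° Ω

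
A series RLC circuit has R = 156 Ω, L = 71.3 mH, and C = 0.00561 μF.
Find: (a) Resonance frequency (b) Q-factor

Step 1 — Resonance condition Im(Z)=0 gives ω₀ = 1/√(LC).
Step 2 — ω₀ = 1/√(0.0713·5.61e-09) = 5e+04 rad/s.
Step 3 — f₀ = ω₀/(2π) = 7958 Hz.
Step 4 — Series Q: Q = ω₀L/R = 5e+04·0.0713/156 = 22.85.

(a) f₀ = 7958 Hz  (b) Q = 22.85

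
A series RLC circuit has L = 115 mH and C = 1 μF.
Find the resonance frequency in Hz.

Step 1 — Resonance condition Im(Z)=0 gives ω₀ = 1/√(LC).
Step 2 — ω₀ = 1/√(0.115·1e-06) = 2949 rad/s.
Step 3 — f₀ = ω₀/(2π) = 469.3 Hz.

f₀ = 469.3 Hz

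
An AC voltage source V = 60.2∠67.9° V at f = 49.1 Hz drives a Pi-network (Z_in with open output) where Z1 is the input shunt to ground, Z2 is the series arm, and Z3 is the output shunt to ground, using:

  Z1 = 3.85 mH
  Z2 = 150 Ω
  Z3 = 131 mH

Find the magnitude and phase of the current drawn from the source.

Step 1 — Angular frequency: ω = 2π·f = 2π·49.1 = 308.5 rad/s.
Step 2 — Component impedances:
  Z1: Z = jωL = j·308.5·0.00385 = 0 + j1.188 Ω
  Z2: Z = R = 150 Ω
  Z3: Z = jωL = j·308.5·0.131 = 0 + j40.41 Ω
Step 3 — With open output, the series arm Z2 and the output shunt Z3 appear in series to ground: Z2 + Z3 = 150 + j40.41 Ω.
Step 4 — Parallel with input shunt Z1: Z_in = Z1 || (Z2 + Z3) = 0.008733 + j1.185 Ω = 1.185∠89.6° Ω.
Step 5 — Source phasor: V = 60.2∠67.9° V = 22.65 + j55.78 V.
Step 6 — Ohm's law: I = V / Z_total = (22.65 + j55.78) / (0.008733 + j1.185) = 47.19 - j18.76 A.
Step 7 — Convert to polar: |I| = 50.79 A, ∠I = -21.7°.

I = 50.79∠-21.7° A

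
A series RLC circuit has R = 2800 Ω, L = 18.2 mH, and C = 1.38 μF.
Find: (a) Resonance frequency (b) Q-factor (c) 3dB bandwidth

Step 1 — Resonance condition Im(Z)=0 gives ω₀ = 1/√(LC).
Step 2 — ω₀ = 1/√(0.0182·1.38e-06) = 6310 rad/s.
Step 3 — f₀ = ω₀/(2π) = 1004 Hz.
Step 4 — Series Q: Q = ω₀L/R = 6310·0.0182/2800 = 0.04101.
Step 5 — 3dB bandwidth: Δω = ω₀/Q = 1.538e+05 rad/s; BW = Δω/(2π) = 2.449e+04 Hz.

(a) f₀ = 1004 Hz  (b) Q = 0.04101  (c) BW = 2.449e+04 Hz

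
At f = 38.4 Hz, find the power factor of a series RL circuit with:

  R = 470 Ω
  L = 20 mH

Step 1 — Angular frequency: ω = 2π·f = 2π·38.4 = 241.3 rad/s.
Step 2 — Component impedances:
  R: Z = R = 470 Ω
  L: Z = jωL = j·241.3·0.02 = 0 + j4.825 Ω
Step 3 — Series combination: Z_total = R + L = 470 + j4.825 Ω = 470∠0.6° Ω.
Step 4 — Power factor: PF = cos(φ) = Re(Z)/|Z| = 470/470.025 = 0.9999.
Step 5 — Type: Im(Z) = 4.825 ⇒ lagging (phase φ = 0.6°).

PF = 0.9999 (lagging, φ = 0.6°)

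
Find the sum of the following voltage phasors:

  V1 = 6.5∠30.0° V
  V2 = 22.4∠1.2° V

Step 1 — Convert each phasor to rectangular form:
  V1 = 6.5·(cos(30.0°) + j·sin(30.0°)) = 5.629 + j3.25 V
  V2 = 22.4·(cos(1.2°) + j·sin(1.2°)) = 22.4 + j0.4691 V
Step 2 — Sum components: V_total = 28.02 + j3.719 V.
Step 3 — Convert to polar: |V_total| = 28.27 V, ∠V_total = 7.6°.

V_total = 28.27∠7.6° V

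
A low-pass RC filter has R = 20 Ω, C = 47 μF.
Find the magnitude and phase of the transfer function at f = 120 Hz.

Step 1 — Angular frequency: ω = 2π·120 = 754 rad/s.
Step 2 — Transfer function: H(jω) = 1/(1 + jωRC).
Step 3 — Denominator: 1 + jωRC = 1 + j·754·20·4.7e-05 = 1 + j0.7087.
Step 4 — H = 0.6656 - j0.4718.
Step 5 — Magnitude: |H| = 0.8159 (-1.8 dB); phase: φ = -35.3°.

|H| = 0.8159 (-1.8 dB), φ = -35.3°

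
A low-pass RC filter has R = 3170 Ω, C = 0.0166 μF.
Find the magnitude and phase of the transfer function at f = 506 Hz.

Step 1 — Angular frequency: ω = 2π·506 = 3179 rad/s.
Step 2 — Transfer function: H(jω) = 1/(1 + jωRC).
Step 3 — Denominator: 1 + jωRC = 1 + j·3179·3170·1.66e-08 = 1 + j0.1673.
Step 4 — H = 0.9728 - j0.1627.
Step 5 — Magnitude: |H| = 0.9863 (-0.1 dB); phase: φ = -9.5°.

|H| = 0.9863 (-0.1 dB), φ = -9.5°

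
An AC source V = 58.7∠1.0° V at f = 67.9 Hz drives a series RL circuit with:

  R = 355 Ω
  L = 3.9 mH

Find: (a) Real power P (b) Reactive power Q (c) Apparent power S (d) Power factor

Step 1 — Angular frequency: ω = 2π·f = 2π·67.9 = 426.6 rad/s.
Step 2 — Component impedances:
  R: Z = R = 355 Ω
  L: Z = jωL = j·426.6·0.0039 = 0 + j1.664 Ω
Step 3 — Series combination: Z_total = R + L = 355 + j1.664 Ω = 355∠0.3° Ω.
Step 4 — Source phasor: V = 58.7∠1.0° V = 58.69 + j1.024 V.
Step 5 — Current: I = V / Z = 0.1653 + j0.002111 A = 0.1654∠0.7° A.
Step 6 — Complex power: S = V·I* = 9.706 + j0.04549 VA.
Step 7 — Real power: P = Re(S) = 9.706 W.
Step 8 — Reactive power: Q = Im(S) = 0.04549 VAR.
Step 9 — Apparent power: |S| = 9.706 VA.
Step 10 — Power factor: PF = P/|S| = 1 (lagging).

(a) P = 9.706 W  (b) Q = 0.04549 VAR  (c) S = 9.706 VA  (d) PF = 1 (lagging)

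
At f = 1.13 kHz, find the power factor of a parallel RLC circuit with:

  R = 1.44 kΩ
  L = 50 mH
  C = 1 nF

Step 1 — Angular frequency: ω = 2π·f = 2π·1130 = 7100 rad/s.
Step 2 — Component impedances:
  R: Z = R = 1440 Ω
  L: Z = jωL = j·7100·0.05 = 0 + j355 Ω
  C: Z = 1/(jωC) = -j/(ω·C) = 0 - j1.408e+05 Ω
Step 3 — Parallel combination: 1/Z_total = 1/R + 1/L + 1/C; Z_total = 82.9 + j335.4 Ω = 345.5∠76.1° Ω.
Step 4 — Power factor: PF = cos(φ) = Re(Z)/|Z| = 82.9/345.5 = 0.2399.
Step 5 — Type: Im(Z) = 335.4 ⇒ lagging (phase φ = 76.1°).

PF = 0.2399 (lagging, φ = 76.1°)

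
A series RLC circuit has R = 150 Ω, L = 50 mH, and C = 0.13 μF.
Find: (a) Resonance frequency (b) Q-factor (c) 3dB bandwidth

Step 1 — Resonance: ω₀ = 1/√(LC) = 1/√(0.05·1.3e-07) = 1.24e+04 rad/s.
Step 2 — f₀ = ω₀/(2π) = 1974 Hz.
Step 3 — Series Q: Q = ω₀L/R = 1.24e+04·0.05/150 = 4.134.
Step 4 — Bandwidth: Δω = ω₀/Q = 3000 rad/s; BW = Δω/(2π) = 477.5 Hz.

(a) f₀ = 1974 Hz  (b) Q = 4.134  (c) BW = 477.5 Hz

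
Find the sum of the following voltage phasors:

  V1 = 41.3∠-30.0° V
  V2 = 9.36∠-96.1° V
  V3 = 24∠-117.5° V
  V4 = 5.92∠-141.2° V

Step 1 — Convert each phasor to rectangular form:
  V1 = 41.3·(cos(-30.0°) + j·sin(-30.0°)) = 35.77 - j20.65 V
  V2 = 9.36·(cos(-96.1°) + j·sin(-96.1°)) = -0.9946 - j9.307 V
  V3 = 24·(cos(-117.5°) + j·sin(-117.5°)) = -11.08 - j21.29 V
  V4 = 5.92·(cos(-141.2°) + j·sin(-141.2°)) = -4.614 - j3.709 V
Step 2 — Sum components: V_total = 19.08 - j54.95 V.
Step 3 — Convert to polar: |V_total| = 58.17 V, ∠V_total = -70.9°.

V_total = 58.17∠-70.9° V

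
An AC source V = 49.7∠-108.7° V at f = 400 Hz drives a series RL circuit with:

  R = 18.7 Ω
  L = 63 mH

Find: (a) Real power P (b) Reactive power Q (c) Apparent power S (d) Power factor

Step 1 — Angular frequency: ω = 2π·f = 2π·400 = 2513 rad/s.
Step 2 — Component impedances:
  R: Z = R = 18.7 Ω
  L: Z = jωL = j·2513·0.063 = 0 + j158.3 Ω
Step 3 — Series combination: Z_total = R + L = 18.7 + j158.3 Ω = 159.4∠83.3° Ω.
Step 4 — Source phasor: V = 49.7∠-108.7° V = -15.93 - j47.08 V.
Step 5 — Current: I = V / Z = -0.305 + j0.06462 A = 0.3117∠168.0° A.
Step 6 — Complex power: S = V·I* = 1.817 + j15.39 VA.
Step 7 — Real power: P = Re(S) = 1.817 W.
Step 8 — Reactive power: Q = Im(S) = 15.39 VAR.
Step 9 — Apparent power: |S| = 15.49 VA.
Step 10 — Power factor: PF = P/|S| = 0.1173 (lagging).

(a) P = 1.817 W  (b) Q = 15.39 VAR  (c) S = 15.49 VA  (d) PF = 0.1173 (lagging)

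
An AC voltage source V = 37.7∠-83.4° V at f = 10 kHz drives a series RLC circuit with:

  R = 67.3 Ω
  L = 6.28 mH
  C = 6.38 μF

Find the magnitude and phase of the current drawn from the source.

Step 1 — Angular frequency: ω = 2π·f = 2π·1e+04 = 6.283e+04 rad/s.
Step 2 — Component impedances:
  R: Z = R = 67.3 Ω
  L: Z = jωL = j·6.283e+04·0.00628 = 0 + j394.6 Ω
  C: Z = 1/(jωC) = -j/(ω·C) = 0 - j2.495 Ω
Step 3 — Series combination: Z_total = R + L + C = 67.3 + j392.1 Ω = 397.8∠80.3° Ω.
Step 4 — Source phasor: V = 37.7∠-83.4° V = 4.333 - j37.45 V.
Step 5 — Ohm's law: I = V / Z_total = (4.333 - j37.45) / (67.3 + j392.1) = -0.09094 - j0.02666 A.
Step 6 — Convert to polar: |I| = 0.09477 A, ∠I = -163.7°.

I = 0.09477∠-163.7° A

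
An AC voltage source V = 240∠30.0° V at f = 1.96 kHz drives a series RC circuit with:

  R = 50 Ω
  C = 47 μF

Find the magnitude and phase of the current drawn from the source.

Step 1 — Angular frequency: ω = 2π·f = 2π·1960 = 1.232e+04 rad/s.
Step 2 — Component impedances:
  R: Z = R = 50 Ω
  C: Z = 1/(jωC) = -j/(ω·C) = 0 - j1.728 Ω
Step 3 — Series combination: Z_total = R + C = 50 - j1.728 Ω = 50.03∠-2.0° Ω.
Step 4 — Source phasor: V = 240∠30.0° V = 207.8 + j120 V.
Step 5 — Ohm's law: I = V / Z_total = (207.8 + j120) / (50 - j1.728) = 4.069 + j2.541 A.
Step 6 — Convert to polar: |I| = 4.797 A, ∠I = 32.0°.

I = 4.797∠32.0° A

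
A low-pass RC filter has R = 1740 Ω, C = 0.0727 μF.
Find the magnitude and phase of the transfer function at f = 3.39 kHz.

Step 1 — Angular frequency: ω = 2π·3390 = 2.13e+04 rad/s.
Step 2 — Transfer function: H(jω) = 1/(1 + jωRC).
Step 3 — Denominator: 1 + jωRC = 1 + j·2.13e+04·1740·7.27e-08 = 1 + j2.694.
Step 4 — H = 0.1211 - j0.3262.
Step 5 — Magnitude: |H| = 0.3479 (-9.2 dB); phase: φ = -69.6°.

|H| = 0.3479 (-9.2 dB), φ = -69.6°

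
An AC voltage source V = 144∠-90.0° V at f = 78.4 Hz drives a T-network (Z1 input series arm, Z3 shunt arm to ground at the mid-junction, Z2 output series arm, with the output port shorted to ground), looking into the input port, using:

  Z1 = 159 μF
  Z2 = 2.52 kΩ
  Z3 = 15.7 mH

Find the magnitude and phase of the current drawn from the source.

Step 1 — Angular frequency: ω = 2π·f = 2π·78.4 = 492.6 rad/s.
Step 2 — Component impedances:
  Z1: Z = 1/(jωC) = -j/(ω·C) = 0 - j12.77 Ω
  Z2: Z = R = 2520 Ω
  Z3: Z = jωL = j·492.6·0.0157 = 0 + j7.734 Ω
Step 3 — With the output port shorted to ground, the output series arm Z2 runs from the junction to ground; the shunt arm Z3 also runs from the junction to ground. They appear in parallel: Z3 || Z2 = 0.02373 + j7.734 Ω.
Step 4 — Series with input arm Z1: Z_in = Z1 + (Z3 || Z2) = 0.02373 - j5.034 Ω = 5.034∠-89.7° Ω.
Step 5 — Source phasor: V = 144∠-90.0° V = 0 - j144 V.
Step 6 — Ohm's law: I = V / Z_total = (0 - j144) / (0.02373 - j5.034) = 28.61 - j0.1349 A.
Step 7 — Convert to polar: |I| = 28.61 A, ∠I = -0.3°.

I = 28.61∠-0.3° A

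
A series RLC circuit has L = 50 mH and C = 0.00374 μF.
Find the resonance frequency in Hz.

Step 1 — Resonance condition Im(Z)=0 gives ω₀ = 1/√(LC).
Step 2 — ω₀ = 1/√(0.05·3.74e-09) = 7.313e+04 rad/s.
Step 3 — f₀ = ω₀/(2π) = 1.164e+04 Hz.

f₀ = 1.164e+04 Hz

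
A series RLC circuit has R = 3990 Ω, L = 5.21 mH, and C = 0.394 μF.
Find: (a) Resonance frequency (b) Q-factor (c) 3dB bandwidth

Step 1 — Resonance: ω₀ = 1/√(LC) = 1/√(0.00521·3.94e-07) = 2.207e+04 rad/s.
Step 2 — f₀ = ω₀/(2π) = 3513 Hz.
Step 3 — Series Q: Q = ω₀L/R = 2.207e+04·0.00521/3990 = 0.02882.
Step 4 — Bandwidth: Δω = ω₀/Q = 7.658e+05 rad/s; BW = Δω/(2π) = 1.219e+05 Hz.

(a) f₀ = 3513 Hz  (b) Q = 0.02882  (c) BW = 1.219e+05 Hz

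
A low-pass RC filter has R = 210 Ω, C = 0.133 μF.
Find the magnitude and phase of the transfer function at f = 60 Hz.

Step 1 — Angular frequency: ω = 2π·60 = 377 rad/s.
Step 2 — Transfer function: H(jω) = 1/(1 + jωRC).
Step 3 — Denominator: 1 + jωRC = 1 + j·377·210·1.33e-07 = 1 + j0.01053.
Step 4 — H = 0.9999 - j0.01053.
Step 5 — Magnitude: |H| = 0.9999 (-0.0 dB); phase: φ = -0.6°.

|H| = 0.9999 (-0.0 dB), φ = -0.6°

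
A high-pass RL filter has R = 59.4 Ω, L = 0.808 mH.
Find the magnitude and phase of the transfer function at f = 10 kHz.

Step 1 — Angular frequency: ω = 2π·1e+04 = 6.283e+04 rad/s.
Step 2 — Transfer function: H(jω) = jωL/(R + jωL).
Step 3 — Numerator jωL = j·50.77; denominator R + jωL = 59.4 + j50.77.
Step 4 — H = 0.4221 + j0.4939.
Step 5 — Magnitude: |H| = 0.6497 (-3.7 dB); phase: φ = 49.5°.

|H| = 0.6497 (-3.7 dB), φ = 49.5°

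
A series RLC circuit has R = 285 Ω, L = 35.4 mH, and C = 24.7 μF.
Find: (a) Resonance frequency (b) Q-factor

Step 1 — Resonance condition Im(Z)=0 gives ω₀ = 1/√(LC).
Step 2 — ω₀ = 1/√(0.0354·2.47e-05) = 1069 rad/s.
Step 3 — f₀ = ω₀/(2π) = 170.2 Hz.
Step 4 — Series Q: Q = ω₀L/R = 1069·0.0354/285 = 0.1328.

(a) f₀ = 170.2 Hz  (b) Q = 0.1328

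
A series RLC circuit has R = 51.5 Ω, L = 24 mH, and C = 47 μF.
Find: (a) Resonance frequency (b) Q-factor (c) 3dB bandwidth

Step 1 — Resonance: ω₀ = 1/√(LC) = 1/√(0.024·4.7e-05) = 941.6 rad/s.
Step 2 — f₀ = ω₀/(2π) = 149.9 Hz.
Step 3 — Series Q: Q = ω₀L/R = 941.6·0.024/51.5 = 0.4388.
Step 4 — Bandwidth: Δω = ω₀/Q = 2146 rad/s; BW = Δω/(2π) = 341.5 Hz.

(a) f₀ = 149.9 Hz  (b) Q = 0.4388  (c) BW = 341.5 Hz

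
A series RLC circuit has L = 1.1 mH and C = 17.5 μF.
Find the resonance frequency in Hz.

Step 1 — Resonance condition Im(Z)=0 gives ω₀ = 1/√(LC).
Step 2 — ω₀ = 1/√(0.0011·1.75e-05) = 7207 rad/s.
Step 3 — f₀ = ω₀/(2π) = 1147 Hz.

f₀ = 1147 Hz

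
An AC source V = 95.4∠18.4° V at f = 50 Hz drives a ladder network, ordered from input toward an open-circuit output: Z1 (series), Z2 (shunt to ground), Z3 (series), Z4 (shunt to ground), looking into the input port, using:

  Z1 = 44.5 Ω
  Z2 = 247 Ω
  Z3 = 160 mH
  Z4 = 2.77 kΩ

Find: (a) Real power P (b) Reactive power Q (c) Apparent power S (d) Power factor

Step 1 — Angular frequency: ω = 2π·f = 2π·50 = 314.2 rad/s.
Step 2 — Component impedances:
  Z1: Z = R = 44.5 Ω
  Z2: Z = R = 247 Ω
  Z3: Z = jωL = j·314.2·0.16 = 0 + j50.27 Ω
  Z4: Z = R = 2770 Ω
Step 3 — Ladder network (open output): work backward from the far end, alternating series and parallel combinations. Z_in = 271.3 + j0.3368 Ω = 271.3∠0.1° Ω.
Step 4 — Source phasor: V = 95.4∠18.4° V = 90.52 + j30.11 V.
Step 5 — Current: I = V / Z = 0.3338 + j0.1106 A = 0.3517∠18.3° A.
Step 6 — Complex power: S = V·I* = 33.55 + j0.04165 VA.
Step 7 — Real power: P = Re(S) = 33.55 W.
Step 8 — Reactive power: Q = Im(S) = 0.04165 VAR.
Step 9 — Apparent power: |S| = 33.55 VA.
Step 10 — Power factor: PF = P/|S| = 1 (lagging).

(a) P = 33.55 W  (b) Q = 0.04165 VAR  (c) S = 33.55 VA  (d) PF = 1 (lagging)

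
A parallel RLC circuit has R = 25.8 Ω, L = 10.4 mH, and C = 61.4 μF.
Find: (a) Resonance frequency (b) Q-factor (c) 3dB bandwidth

Step 1 — Resonance: ω₀ = 1/√(LC) = 1/√(0.0104·6.14e-05) = 1251 rad/s.
Step 2 — f₀ = ω₀/(2π) = 199.2 Hz.
Step 3 — Parallel Q: Q = R/(ω₀L) = 25.8/(1251·0.0104) = 1.982.
Step 4 — Bandwidth: Δω = ω₀/Q = 631.3 rad/s; BW = Δω/(2π) = 100.5 Hz.

(a) f₀ = 199.2 Hz  (b) Q = 1.982  (c) BW = 100.5 Hz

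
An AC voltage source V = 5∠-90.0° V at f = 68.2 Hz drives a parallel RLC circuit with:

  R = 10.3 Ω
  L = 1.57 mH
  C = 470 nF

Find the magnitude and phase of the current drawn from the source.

Step 1 — Angular frequency: ω = 2π·f = 2π·68.2 = 428.5 rad/s.
Step 2 — Component impedances:
  R: Z = R = 10.3 Ω
  L: Z = jωL = j·428.5·0.00157 = 0 + j0.6728 Ω
  C: Z = 1/(jωC) = -j/(ω·C) = 0 - j4965 Ω
Step 3 — Parallel combination: 1/Z_total = 1/R + 1/L + 1/C; Z_total = 0.04377 + j0.67 Ω = 0.6714∠86.3° Ω.
Step 4 — Source phasor: V = 5∠-90.0° V = 0 - j5 V.
Step 5 — Ohm's law: I = V / Z_total = (0 - j5) / (0.04377 + j0.67) = -7.431 - j0.4854 A.
Step 6 — Convert to polar: |I| = 7.447 A, ∠I = -176.3°.

I = 7.447∠-176.3° A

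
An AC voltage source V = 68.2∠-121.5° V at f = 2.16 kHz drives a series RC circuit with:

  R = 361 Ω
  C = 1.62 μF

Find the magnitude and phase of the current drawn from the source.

Step 1 — Angular frequency: ω = 2π·f = 2π·2160 = 1.357e+04 rad/s.
Step 2 — Component impedances:
  R: Z = R = 361 Ω
  C: Z = 1/(jωC) = -j/(ω·C) = 0 - j45.48 Ω
Step 3 — Series combination: Z_total = R + C = 361 - j45.48 Ω = 363.9∠-7.2° Ω.
Step 4 — Source phasor: V = 68.2∠-121.5° V = -35.63 - j58.15 V.
Step 5 — Ohm's law: I = V / Z_total = (-35.63 - j58.15) / (361 - j45.48) = -0.07719 - j0.1708 A.
Step 6 — Convert to polar: |I| = 0.1874 A, ∠I = -114.3°.

I = 0.1874∠-114.3° A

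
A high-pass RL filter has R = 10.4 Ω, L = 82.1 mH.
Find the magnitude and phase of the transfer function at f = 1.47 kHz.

Step 1 — Angular frequency: ω = 2π·1470 = 9236 rad/s.
Step 2 — Transfer function: H(jω) = jωL/(R + jωL).
Step 3 — Numerator jωL = j·758.3; denominator R + jωL = 10.4 + j758.3.
Step 4 — H = 0.9998 + j0.01371.
Step 5 — Magnitude: |H| = 0.9999 (-0.0 dB); phase: φ = 0.8°.

|H| = 0.9999 (-0.0 dB), φ = 0.8°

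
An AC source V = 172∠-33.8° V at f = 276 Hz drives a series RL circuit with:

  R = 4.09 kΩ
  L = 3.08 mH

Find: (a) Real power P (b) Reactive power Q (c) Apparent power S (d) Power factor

Step 1 — Angular frequency: ω = 2π·f = 2π·276 = 1734 rad/s.
Step 2 — Component impedances:
  R: Z = R = 4090 Ω
  L: Z = jωL = j·1734·0.00308 = 0 + j5.341 Ω
Step 3 — Series combination: Z_total = R + L = 4090 + j5.341 Ω = 4090∠0.1° Ω.
Step 4 — Source phasor: V = 172∠-33.8° V = 142.9 - j95.68 V.
Step 5 — Current: I = V / Z = 0.03492 - j0.02344 A = 0.04205∠-33.9° A.
Step 6 — Complex power: S = V·I* = 7.233 + j0.009446 VA.
Step 7 — Real power: P = Re(S) = 7.233 W.
Step 8 — Reactive power: Q = Im(S) = 0.009446 VAR.
Step 9 — Apparent power: |S| = 7.233 VA.
Step 10 — Power factor: PF = P/|S| = 1 (lagging).

(a) P = 7.233 W  (b) Q = 0.009446 VAR  (c) S = 7.233 VA  (d) PF = 1 (lagging)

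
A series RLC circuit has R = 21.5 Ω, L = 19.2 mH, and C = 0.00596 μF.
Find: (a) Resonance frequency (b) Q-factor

Step 1 — Resonance condition Im(Z)=0 gives ω₀ = 1/√(LC).
Step 2 — ω₀ = 1/√(0.0192·5.96e-09) = 9.348e+04 rad/s.
Step 3 — f₀ = ω₀/(2π) = 1.488e+04 Hz.
Step 4 — Series Q: Q = ω₀L/R = 9.348e+04·0.0192/21.5 = 83.48.

(a) f₀ = 1.488e+04 Hz  (b) Q = 83.48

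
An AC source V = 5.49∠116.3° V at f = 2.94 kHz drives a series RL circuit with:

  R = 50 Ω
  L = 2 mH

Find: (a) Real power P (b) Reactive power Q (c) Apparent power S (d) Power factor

Step 1 — Angular frequency: ω = 2π·f = 2π·2940 = 1.847e+04 rad/s.
Step 2 — Component impedances:
  R: Z = R = 50 Ω
  L: Z = jωL = j·1.847e+04·0.002 = 0 + j36.95 Ω
Step 3 — Series combination: Z_total = R + L = 50 + j36.95 Ω = 62.17∠36.5° Ω.
Step 4 — Source phasor: V = 5.49∠116.3° V = -2.432 + j4.922 V.
Step 5 — Current: I = V / Z = 0.01558 + j0.08692 A = 0.08831∠79.8° A.
Step 6 — Complex power: S = V·I* = 0.3899 + j0.2881 VA.
Step 7 — Real power: P = Re(S) = 0.3899 W.
Step 8 — Reactive power: Q = Im(S) = 0.2881 VAR.
Step 9 — Apparent power: |S| = 0.4848 VA.
Step 10 — Power factor: PF = P/|S| = 0.8043 (lagging).

(a) P = 0.3899 W  (b) Q = 0.2881 VAR  (c) S = 0.4848 VA  (d) PF = 0.8043 (lagging)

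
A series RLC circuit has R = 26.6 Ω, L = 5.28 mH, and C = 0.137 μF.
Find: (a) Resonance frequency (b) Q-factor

Step 1 — Resonance condition Im(Z)=0 gives ω₀ = 1/√(LC).
Step 2 — ω₀ = 1/√(0.00528·1.37e-07) = 3.718e+04 rad/s.
Step 3 — f₀ = ω₀/(2π) = 5918 Hz.
Step 4 — Series Q: Q = ω₀L/R = 3.718e+04·0.00528/26.6 = 7.38.

(a) f₀ = 5918 Hz  (b) Q = 7.38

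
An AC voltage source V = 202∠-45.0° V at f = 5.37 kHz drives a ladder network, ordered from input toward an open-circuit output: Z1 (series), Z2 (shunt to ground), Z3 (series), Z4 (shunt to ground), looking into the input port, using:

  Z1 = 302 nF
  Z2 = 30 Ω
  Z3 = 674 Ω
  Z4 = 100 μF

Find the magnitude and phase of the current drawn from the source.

Step 1 — Angular frequency: ω = 2π·f = 2π·5370 = 3.374e+04 rad/s.
Step 2 — Component impedances:
  Z1: Z = 1/(jωC) = -j/(ω·C) = 0 - j98.14 Ω
  Z2: Z = R = 30 Ω
  Z3: Z = R = 674 Ω
  Z4: Z = 1/(jωC) = -j/(ω·C) = 0 - j0.2964 Ω
Step 3 — Ladder network (open output): work backward from the far end, alternating series and parallel combinations. Z_in = 28.72 - j98.14 Ω = 102.3∠-73.7° Ω.
Step 4 — Source phasor: V = 202∠-45.0° V = 142.8 - j142.8 V.
Step 5 — Ohm's law: I = V / Z_total = (142.8 - j142.8) / (28.72 - j98.14) = 1.733 + j0.9483 A.
Step 6 — Convert to polar: |I| = 1.975 A, ∠I = 28.7°.

I = 1.975∠28.7° A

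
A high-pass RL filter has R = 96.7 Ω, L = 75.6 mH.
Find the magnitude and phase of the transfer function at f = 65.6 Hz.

Step 1 — Angular frequency: ω = 2π·65.6 = 412.2 rad/s.
Step 2 — Transfer function: H(jω) = jωL/(R + jωL).
Step 3 — Numerator jωL = j·31.16; denominator R + jωL = 96.7 + j31.16.
Step 4 — H = 0.09407 + j0.2919.
Step 5 — Magnitude: |H| = 0.3067 (-10.3 dB); phase: φ = 72.1°.

|H| = 0.3067 (-10.3 dB), φ = 72.1°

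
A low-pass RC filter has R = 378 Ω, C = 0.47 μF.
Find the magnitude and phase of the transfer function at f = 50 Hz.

Step 1 — Angular frequency: ω = 2π·50 = 314.2 rad/s.
Step 2 — Transfer function: H(jω) = 1/(1 + jωRC).
Step 3 — Denominator: 1 + jωRC = 1 + j·314.2·378·4.7e-07 = 1 + j0.05581.
Step 4 — H = 0.9969 - j0.05564.
Step 5 — Magnitude: |H| = 0.9984 (-0.0 dB); phase: φ = -3.2°.

|H| = 0.9984 (-0.0 dB), φ = -3.2°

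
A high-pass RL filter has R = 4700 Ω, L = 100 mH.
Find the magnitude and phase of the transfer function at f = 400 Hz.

Step 1 — Angular frequency: ω = 2π·400 = 2513 rad/s.
Step 2 — Transfer function: H(jω) = jωL/(R + jωL).
Step 3 — Numerator jωL = j·251.3; denominator R + jωL = 4700 + j251.3.
Step 4 — H = 0.002851 + j0.05332.
Step 5 — Magnitude: |H| = 0.0534 (-25.4 dB); phase: φ = 86.9°.

|H| = 0.0534 (-25.4 dB), φ = 86.9°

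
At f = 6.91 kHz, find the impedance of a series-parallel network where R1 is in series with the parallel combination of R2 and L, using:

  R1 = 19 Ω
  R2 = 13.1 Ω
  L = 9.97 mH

Step 1 — Angular frequency: ω = 2π·f = 2π·6910 = 4.342e+04 rad/s.
Step 2 — Component impedances:
  R1: Z = R = 19 Ω
  R2: Z = R = 13.1 Ω
  L: Z = jωL = j·4.342e+04·0.00997 = 0 + j432.9 Ω
Step 3 — Parallel branch: R2 || L = 1/(1/R2 + 1/L) = 13.09 + j0.3961 Ω.
Step 4 — Series with R1: Z_total = R1 + (R2 || L) = 32.09 + j0.3961 Ω = 32.09∠0.7° Ω.

Z = 32.09 + j0.3961 Ω = 32.09∠0.7° Ω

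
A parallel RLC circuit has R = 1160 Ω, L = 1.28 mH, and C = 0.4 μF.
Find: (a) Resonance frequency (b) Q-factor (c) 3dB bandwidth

Step 1 — Resonance: ω₀ = 1/√(LC) = 1/√(0.00128·4e-07) = 4.419e+04 rad/s.
Step 2 — f₀ = ω₀/(2π) = 7034 Hz.
Step 3 — Parallel Q: Q = R/(ω₀L) = 1160/(4.419e+04·0.00128) = 20.51.
Step 4 — Bandwidth: Δω = ω₀/Q = 2155 rad/s; BW = Δω/(2π) = 343 Hz.

(a) f₀ = 7034 Hz  (b) Q = 20.51  (c) BW = 343 Hz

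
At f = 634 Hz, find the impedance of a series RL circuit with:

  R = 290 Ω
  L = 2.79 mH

Step 1 — Angular frequency: ω = 2π·f = 2π·634 = 3984 rad/s.
Step 2 — Component impedances:
  R: Z = R = 290 Ω
  L: Z = jωL = j·3984·0.00279 = 0 + j11.11 Ω
Step 3 — Series combination: Z_total = R + L = 290 + j11.11 Ω = 290.2∠2.2° Ω.

Z = 290 + j11.11 Ω = 290.2∠2.2° Ω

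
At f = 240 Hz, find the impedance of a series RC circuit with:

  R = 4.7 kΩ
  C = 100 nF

Step 1 — Angular frequency: ω = 2π·f = 2π·240 = 1508 rad/s.
Step 2 — Component impedances:
  R: Z = R = 4700 Ω
  C: Z = 1/(jωC) = -j/(ω·C) = 0 - j6631 Ω
Step 3 — Series combination: Z_total = R + C = 4700 - j6631 Ω = 8128∠-54.7° Ω.

Z = 4700 - j6631 Ω = 8128∠-54.7° Ω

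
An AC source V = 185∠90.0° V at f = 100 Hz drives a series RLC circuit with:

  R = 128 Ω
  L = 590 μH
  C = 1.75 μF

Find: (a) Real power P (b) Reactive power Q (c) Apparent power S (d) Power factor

Step 1 — Angular frequency: ω = 2π·f = 2π·100 = 628.3 rad/s.
Step 2 — Component impedances:
  R: Z = R = 128 Ω
  L: Z = jωL = j·628.3·0.00059 = 0 + j0.3707 Ω
  C: Z = 1/(jωC) = -j/(ω·C) = 0 - j909.5 Ω
Step 3 — Series combination: Z_total = R + L + C = 128 - j909.1 Ω = 918.1∠-82.0° Ω.
Step 4 — Source phasor: V = 185∠90.0° V = 0 + j185 V.
Step 5 — Current: I = V / Z = -0.1995 + j0.0281 A = 0.2015∠172.0° A.
Step 6 — Complex power: S = V·I* = 5.198 - j36.92 VA.
Step 7 — Real power: P = Re(S) = 5.198 W.
Step 8 — Reactive power: Q = Im(S) = -36.92 VAR.
Step 9 — Apparent power: |S| = 37.28 VA.
Step 10 — Power factor: PF = P/|S| = 0.1394 (leading).

(a) P = 5.198 W  (b) Q = -36.92 VAR  (c) S = 37.28 VA  (d) PF = 0.1394 (leading)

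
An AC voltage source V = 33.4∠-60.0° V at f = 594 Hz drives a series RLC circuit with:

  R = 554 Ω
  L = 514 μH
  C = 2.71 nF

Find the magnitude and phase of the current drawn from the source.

Step 1 — Angular frequency: ω = 2π·f = 2π·594 = 3732 rad/s.
Step 2 — Component impedances:
  R: Z = R = 554 Ω
  L: Z = jωL = j·3732·0.000514 = 0 + j1.918 Ω
  C: Z = 1/(jωC) = -j/(ω·C) = 0 - j9.887e+04 Ω
Step 3 — Series combination: Z_total = R + L + C = 554 - j9.887e+04 Ω = 9.887e+04∠-89.7° Ω.
Step 4 — Source phasor: V = 33.4∠-60.0° V = 16.7 - j28.93 V.
Step 5 — Ohm's law: I = V / Z_total = (16.7 - j28.93) / (554 - j9.887e+04) = 0.0002935 + j0.0001673 A.
Step 6 — Convert to polar: |I| = 0.0003378 A, ∠I = 29.7°.

I = 0.0003378∠29.7° A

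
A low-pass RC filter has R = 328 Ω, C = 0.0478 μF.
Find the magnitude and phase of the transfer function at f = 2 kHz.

Step 1 — Angular frequency: ω = 2π·2000 = 1.257e+04 rad/s.
Step 2 — Transfer function: H(jω) = 1/(1 + jωRC).
Step 3 — Denominator: 1 + jωRC = 1 + j·1.257e+04·328·4.78e-08 = 1 + j0.197.
Step 4 — H = 0.9626 - j0.1897.
Step 5 — Magnitude: |H| = 0.9811 (-0.2 dB); phase: φ = -11.1°.

|H| = 0.9811 (-0.2 dB), φ = -11.1°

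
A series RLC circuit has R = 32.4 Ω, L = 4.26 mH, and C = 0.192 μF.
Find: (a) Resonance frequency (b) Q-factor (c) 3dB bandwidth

Step 1 — Resonance: ω₀ = 1/√(LC) = 1/√(0.00426·1.92e-07) = 3.497e+04 rad/s.
Step 2 — f₀ = ω₀/(2π) = 5565 Hz.
Step 3 — Series Q: Q = ω₀L/R = 3.497e+04·0.00426/32.4 = 4.597.
Step 4 — Bandwidth: Δω = ω₀/Q = 7606 rad/s; BW = Δω/(2π) = 1210 Hz.

(a) f₀ = 5565 Hz  (b) Q = 4.597  (c) BW = 1210 Hz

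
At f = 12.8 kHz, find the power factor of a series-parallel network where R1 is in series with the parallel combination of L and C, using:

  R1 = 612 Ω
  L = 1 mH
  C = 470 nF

Step 1 — Angular frequency: ω = 2π·f = 2π·1.28e+04 = 8.042e+04 rad/s.
Step 2 — Component impedances:
  R1: Z = R = 612 Ω
  L: Z = jωL = j·8.042e+04·0.001 = 0 + j80.42 Ω
  C: Z = 1/(jωC) = -j/(ω·C) = 0 - j26.46 Ω
Step 3 — Parallel branch: L || C = 1/(1/L + 1/C) = 0 - j39.42 Ω.
Step 4 — Series with R1: Z_total = R1 + (L || C) = 612 - j39.42 Ω = 613.3∠-3.7° Ω.
Step 5 — Power factor: PF = cos(φ) = Re(Z)/|Z| = 612/613.3 = 0.9979.
Step 6 — Type: Im(Z) = -39.42 ⇒ leading (phase φ = -3.7°).

PF = 0.9979 (leading, φ = -3.7°)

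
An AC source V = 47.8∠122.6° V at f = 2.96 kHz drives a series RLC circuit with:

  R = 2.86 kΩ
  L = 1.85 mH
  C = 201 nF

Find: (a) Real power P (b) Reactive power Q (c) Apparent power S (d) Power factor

Step 1 — Angular frequency: ω = 2π·f = 2π·2960 = 1.86e+04 rad/s.
Step 2 — Component impedances:
  R: Z = R = 2860 Ω
  L: Z = jωL = j·1.86e+04·0.00185 = 0 + j34.41 Ω
  C: Z = 1/(jωC) = -j/(ω·C) = 0 - j267.5 Ω
Step 3 — Series combination: Z_total = R + L + C = 2860 - j233.1 Ω = 2869∠-4.7° Ω.
Step 4 — Source phasor: V = 47.8∠122.6° V = -25.75 + j40.27 V.
Step 5 — Current: I = V / Z = -0.01009 + j0.01326 A = 0.01666∠127.3° A.
Step 6 — Complex power: S = V·I* = 0.7936 - j0.06468 VA.
Step 7 — Real power: P = Re(S) = 0.7936 W.
Step 8 — Reactive power: Q = Im(S) = -0.06468 VAR.
Step 9 — Apparent power: |S| = 0.7963 VA.
Step 10 — Power factor: PF = P/|S| = 0.9967 (leading).

(a) P = 0.7936 W  (b) Q = -0.06468 VAR  (c) S = 0.7963 VA  (d) PF = 0.9967 (leading)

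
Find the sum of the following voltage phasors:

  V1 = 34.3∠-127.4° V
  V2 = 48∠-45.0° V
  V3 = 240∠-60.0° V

Step 1 — Convert each phasor to rectangular form:
  V1 = 34.3·(cos(-127.4°) + j·sin(-127.4°)) = -20.83 - j27.25 V
  V2 = 48·(cos(-45.0°) + j·sin(-45.0°)) = 33.94 - j33.94 V
  V3 = 240·(cos(-60.0°) + j·sin(-60.0°)) = 120 - j207.8 V
Step 2 — Sum components: V_total = 133.1 - j269 V.
Step 3 — Convert to polar: |V_total| = 300.2 V, ∠V_total = -63.7°.

V_total = 300.2∠-63.7° V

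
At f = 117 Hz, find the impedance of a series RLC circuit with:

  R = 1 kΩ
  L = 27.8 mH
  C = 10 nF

Step 1 — Angular frequency: ω = 2π·f = 2π·117 = 735.1 rad/s.
Step 2 — Component impedances:
  R: Z = R = 1000 Ω
  L: Z = jωL = j·735.1·0.0278 = 0 + j20.44 Ω
  C: Z = 1/(jωC) = -j/(ω·C) = 0 - j1.36e+05 Ω
Step 3 — Series combination: Z_total = R + L + C = 1000 - j1.36e+05 Ω = 1.36e+05∠-89.6° Ω.

Z = 1000 - j1.36e+05 Ω = 1.36e+05∠-89.6° Ω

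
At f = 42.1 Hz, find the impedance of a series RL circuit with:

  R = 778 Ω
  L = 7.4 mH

Step 1 — Angular frequency: ω = 2π·f = 2π·42.1 = 264.5 rad/s.
Step 2 — Component impedances:
  R: Z = R = 778 Ω
  L: Z = jωL = j·264.5·0.0074 = 0 + j1.957 Ω
Step 3 — Series combination: Z_total = R + L = 778 + j1.957 Ω = 778∠0.1° Ω.

Z = 778 + j1.957 Ω = 778∠0.1° Ω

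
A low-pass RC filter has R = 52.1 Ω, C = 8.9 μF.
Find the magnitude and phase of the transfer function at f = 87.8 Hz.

Step 1 — Angular frequency: ω = 2π·87.8 = 551.7 rad/s.
Step 2 — Transfer function: H(jω) = 1/(1 + jωRC).
Step 3 — Denominator: 1 + jωRC = 1 + j·551.7·52.1·8.9e-06 = 1 + j0.2558.
Step 4 — H = 0.9386 - j0.2401.
Step 5 — Magnitude: |H| = 0.9688 (-0.3 dB); phase: φ = -14.3°.

|H| = 0.9688 (-0.3 dB), φ = -14.3°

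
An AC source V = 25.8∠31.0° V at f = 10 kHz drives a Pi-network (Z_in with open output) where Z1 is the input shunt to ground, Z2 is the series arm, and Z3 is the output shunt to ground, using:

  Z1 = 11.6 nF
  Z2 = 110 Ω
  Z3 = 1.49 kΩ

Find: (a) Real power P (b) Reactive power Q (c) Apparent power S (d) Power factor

Step 1 — Angular frequency: ω = 2π·f = 2π·1e+04 = 6.283e+04 rad/s.
Step 2 — Component impedances:
  Z1: Z = 1/(jωC) = -j/(ω·C) = 0 - j1372 Ω
  Z2: Z = R = 110 Ω
  Z3: Z = R = 1490 Ω
Step 3 — With open output, the series arm Z2 and the output shunt Z3 appear in series to ground: Z2 + Z3 = 1600 Ω.
Step 4 — Parallel with input shunt Z1: Z_in = Z1 || (Z2 + Z3) = 678 - j790.6 Ω = 1042∠-49.4° Ω.
Step 5 — Source phasor: V = 25.8∠31.0° V = 22.11 + j13.29 V.
Step 6 — Current: I = V / Z = 0.004137 + j0.02442 A = 0.02477∠80.4° A.
Step 7 — Complex power: S = V·I* = 0.416 - j0.4852 VA.
Step 8 — Real power: P = Re(S) = 0.416 W.
Step 9 — Reactive power: Q = Im(S) = -0.4852 VAR.
Step 10 — Apparent power: |S| = 0.6391 VA.
Step 11 — Power factor: PF = P/|S| = 0.651 (leading).

(a) P = 0.416 W  (b) Q = -0.4852 VAR  (c) S = 0.6391 VA  (d) PF = 0.651 (leading)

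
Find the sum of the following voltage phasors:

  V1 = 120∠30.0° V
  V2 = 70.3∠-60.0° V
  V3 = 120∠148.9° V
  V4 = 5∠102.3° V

Step 1 — Convert each phasor to rectangular form:
  V1 = 120·(cos(30.0°) + j·sin(30.0°)) = 103.9 + j60 V
  V2 = 70.3·(cos(-60.0°) + j·sin(-60.0°)) = 35.15 - j60.88 V
  V3 = 120·(cos(148.9°) + j·sin(148.9°)) = -102.8 + j61.98 V
  V4 = 5·(cos(102.3°) + j·sin(102.3°)) = -1.065 + j4.885 V
Step 2 — Sum components: V_total = 35.26 + j65.99 V.
Step 3 — Convert to polar: |V_total| = 74.82 V, ∠V_total = 61.9°.

V_total = 74.82∠61.9° V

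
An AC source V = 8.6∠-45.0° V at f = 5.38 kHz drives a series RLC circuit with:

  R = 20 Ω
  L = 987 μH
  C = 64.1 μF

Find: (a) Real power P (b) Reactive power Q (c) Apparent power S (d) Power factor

Step 1 — Angular frequency: ω = 2π·f = 2π·5380 = 3.38e+04 rad/s.
Step 2 — Component impedances:
  R: Z = R = 20 Ω
  L: Z = jωL = j·3.38e+04·0.000987 = 0 + j33.36 Ω
  C: Z = 1/(jωC) = -j/(ω·C) = 0 - j0.4615 Ω
Step 3 — Series combination: Z_total = R + L + C = 20 + j32.9 Ω = 38.5∠58.7° Ω.
Step 4 — Source phasor: V = 8.6∠-45.0° V = 6.081 - j6.081 V.
Step 5 — Current: I = V / Z = -0.05292 - j0.217 A = 0.2234∠-103.7° A.
Step 6 — Complex power: S = V·I* = 0.9977 + j1.641 VA.
Step 7 — Real power: P = Re(S) = 0.9977 W.
Step 8 — Reactive power: Q = Im(S) = 1.641 VAR.
Step 9 — Apparent power: |S| = 1.921 VA.
Step 10 — Power factor: PF = P/|S| = 0.5194 (lagging).

(a) P = 0.9977 W  (b) Q = 1.641 VAR  (c) S = 1.921 VA  (d) PF = 0.5194 (lagging)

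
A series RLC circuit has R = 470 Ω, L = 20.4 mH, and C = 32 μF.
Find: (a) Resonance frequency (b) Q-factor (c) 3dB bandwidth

Step 1 — Resonance: ω₀ = 1/√(LC) = 1/√(0.0204·3.2e-05) = 1238 rad/s.
Step 2 — f₀ = ω₀/(2π) = 197 Hz.
Step 3 — Series Q: Q = ω₀L/R = 1238·0.0204/470 = 0.05372.
Step 4 — Bandwidth: Δω = ω₀/Q = 2.304e+04 rad/s; BW = Δω/(2π) = 3667 Hz.

(a) f₀ = 197 Hz  (b) Q = 0.05372  (c) BW = 3667 Hz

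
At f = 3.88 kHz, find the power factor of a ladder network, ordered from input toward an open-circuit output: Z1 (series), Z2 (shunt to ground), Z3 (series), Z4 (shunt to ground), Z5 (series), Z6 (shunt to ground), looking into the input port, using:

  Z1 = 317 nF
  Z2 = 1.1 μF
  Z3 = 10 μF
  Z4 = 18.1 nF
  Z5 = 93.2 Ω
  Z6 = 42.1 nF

Step 1 — Angular frequency: ω = 2π·f = 2π·3880 = 2.438e+04 rad/s.
Step 2 — Component impedances:
  Z1: Z = 1/(jωC) = -j/(ω·C) = 0 - j129.4 Ω
  Z2: Z = 1/(jωC) = -j/(ω·C) = 0 - j37.29 Ω
  Z3: Z = 1/(jωC) = -j/(ω·C) = 0 - j4.102 Ω
  Z4: Z = 1/(jωC) = -j/(ω·C) = 0 - j2266 Ω
  Z5: Z = R = 93.2 Ω
  Z6: Z = 1/(jωC) = -j/(ω·C) = 0 - j974.3 Ω
Step 3 — Ladder network (open output): work backward from the far end, alternating series and parallel combinations. Z_in = 0.1203 - j164.8 Ω = 164.8∠-90.0° Ω.
Step 4 — Power factor: PF = cos(φ) = Re(Z)/|Z| = 0.12032/164.78 = 0.0007302.
Step 5 — Type: Im(Z) = -164.8 ⇒ leading (phase φ = -90.0°).

PF = 0.0007302 (leading, φ = -90.0°)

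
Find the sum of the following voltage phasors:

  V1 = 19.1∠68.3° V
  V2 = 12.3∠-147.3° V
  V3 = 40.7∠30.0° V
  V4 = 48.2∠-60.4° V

Step 1 — Convert each phasor to rectangular form:
  V1 = 19.1·(cos(68.3°) + j·sin(68.3°)) = 7.062 + j17.75 V
  V2 = 12.3·(cos(-147.3°) + j·sin(-147.3°)) = -10.35 - j6.645 V
  V3 = 40.7·(cos(30.0°) + j·sin(30.0°)) = 35.25 + j20.35 V
  V4 = 48.2·(cos(-60.4°) + j·sin(-60.4°)) = 23.81 - j41.91 V
Step 2 — Sum components: V_total = 55.77 - j10.46 V.
Step 3 — Convert to polar: |V_total| = 56.74 V, ∠V_total = -10.6°.

V_total = 56.74∠-10.6° V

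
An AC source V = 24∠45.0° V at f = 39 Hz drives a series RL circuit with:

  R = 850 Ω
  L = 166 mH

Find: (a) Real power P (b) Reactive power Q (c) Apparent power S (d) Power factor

Step 1 — Angular frequency: ω = 2π·f = 2π·39 = 245 rad/s.
Step 2 — Component impedances:
  R: Z = R = 850 Ω
  L: Z = jωL = j·245·0.166 = 0 + j40.68 Ω
Step 3 — Series combination: Z_total = R + L = 850 + j40.68 Ω = 851∠2.7° Ω.
Step 4 — Source phasor: V = 24∠45.0° V = 16.97 + j16.97 V.
Step 5 — Current: I = V / Z = 0.02087 + j0.01897 A = 0.0282∠42.3° A.
Step 6 — Complex power: S = V·I* = 0.6761 + j0.03236 VA.
Step 7 — Real power: P = Re(S) = 0.6761 W.
Step 8 — Reactive power: Q = Im(S) = 0.03236 VAR.
Step 9 — Apparent power: |S| = 0.6769 VA.
Step 10 — Power factor: PF = P/|S| = 0.9989 (lagging).

(a) P = 0.6761 W  (b) Q = 0.03236 VAR  (c) S = 0.6769 VA  (d) PF = 0.9989 (lagging)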